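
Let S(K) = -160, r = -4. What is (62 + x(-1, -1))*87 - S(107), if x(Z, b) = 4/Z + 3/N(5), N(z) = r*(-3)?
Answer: 20911/4 ≈ 5227.8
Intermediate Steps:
N(z) = 12 (N(z) = -4*(-3) = 12)
x(Z, b) = 1/4 + 4/Z (x(Z, b) = 4/Z + 3/12 = 4/Z + 3*(1/12) = 4/Z + 1/4 = 1/4 + 4/Z)
(62 + x(-1, -1))*87 - S(107) = (62 + (1/4)*(16 - 1)/(-1))*87 - 1*(-160) = (62 + (1/4)*(-1)*15)*87 + 160 = (62 - 15/4)*87 + 160 = (233/4)*87 + 160 = 20271/4 + 160 = 20911/4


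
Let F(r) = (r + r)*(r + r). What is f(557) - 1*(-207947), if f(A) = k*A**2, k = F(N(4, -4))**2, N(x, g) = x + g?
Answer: 207947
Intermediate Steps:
N(x, g) = g + x
F(r) = 4*r**2 (F(r) = (2*r)*(2*r) = 4*r**2)
k = 0 (k = (4*(-4 + 4)**2)**2 = (4*0**2)**2 = (4*0)**2 = 0**2 = 0)
f(A) = 0 (f(A) = 0*A**2 = 0)
f(557) - 1*(-207947) = 0 - 1*(-207947) = 0 + 207947 = 207947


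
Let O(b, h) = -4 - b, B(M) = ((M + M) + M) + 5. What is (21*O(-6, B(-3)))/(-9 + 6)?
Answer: -14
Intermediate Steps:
B(M) = 5 + 3*M (B(M) = (2*M + M) + 5 = 3*M + 5 = 5 + 3*M)
(21*O(-6, B(-3)))/(-9 + 6) = (21*(-4 - 1*(-6)))/(-9 + 6) = (21*(-4 + 6))/(-3) = (21*2)*(-1/3) = 42*(-1/3) = -14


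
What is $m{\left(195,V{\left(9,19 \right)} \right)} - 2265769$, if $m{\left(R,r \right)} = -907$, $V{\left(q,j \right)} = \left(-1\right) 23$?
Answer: $-2266676$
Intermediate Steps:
$V{\left(q,j \right)} = -23$
$m{\left(195,V{\left(9,19 \right)} \right)} - 2265769 = -907 - 2265769 = -2266676$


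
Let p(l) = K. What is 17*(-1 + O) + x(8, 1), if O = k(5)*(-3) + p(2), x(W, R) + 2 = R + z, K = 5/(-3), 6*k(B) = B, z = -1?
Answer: -539/6 ≈ -89.833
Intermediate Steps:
k(B) = B/6
K = -5/3 (K = 5*(-1/3) = -5/3 ≈ -1.6667)
x(W, R) = -3 + R (x(W, R) = -2 + (R - 1) = -2 + (-1 + R) = -3 + R)
p(l) = -5/3
O = -25/6 (O = ((1/6)*5)*(-3) - 5/3 = (5/6)*(-3) - 5/3 = -5/2 - 5/3 = -25/6 ≈ -4.1667)
17*(-1 + O) + x(8, 1) = 17*(-1 - 25/6) + (-3 + 1) = 17*(-31/6) - 2 = -527/6 - 2 = -539/6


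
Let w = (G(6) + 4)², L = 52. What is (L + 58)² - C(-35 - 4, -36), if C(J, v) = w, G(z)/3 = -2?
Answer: 12096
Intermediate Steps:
G(z) = -6 (G(z) = 3*(-2) = -6)
w = 4 (w = (-6 + 4)² = (-2)² = 4)
C(J, v) = 4
(L + 58)² - C(-35 - 4, -36) = (52 + 58)² - 1*4 = 110² - 4 = 12100 - 4 = 12096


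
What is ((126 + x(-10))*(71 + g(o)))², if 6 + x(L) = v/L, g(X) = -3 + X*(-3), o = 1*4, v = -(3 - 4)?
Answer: 1127079184/25 ≈ 4.5083e+7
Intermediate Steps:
v = 1 (v = -1*(-1) = 1)
o = 4
g(X) = -3 - 3*X
x(L) = -6 + 1/L
((126 + x(-10))*(71 + g(o)))² = ((126 + (-6 + 1/(-10)))*(71 + (-3 - 3*4)))² = ((126 + (-6 - ⅒))*(71 + (-3 - 12)))² = ((126 - 61/10)*(71 - 15))² = ((1199/10)*56)² = (33572/5)² = 1127079184/25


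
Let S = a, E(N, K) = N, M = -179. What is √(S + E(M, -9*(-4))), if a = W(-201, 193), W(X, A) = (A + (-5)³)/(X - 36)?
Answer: I*√10070367/237 ≈ 13.39*I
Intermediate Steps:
W(X, A) = (-125 + A)/(-36 + X) (W(X, A) = (A - 125)/(-36 + X) = (-125 + A)/(-36 + X))
a = -68/237 (a = (-125 + 193)/(-36 - 201) = 68/(-237) = -1/237*68 = -68/237 ≈ -0.28692)
S = -68/237 ≈ -0.28692
√(S + E(M, -9*(-4))) = √(-68/237 - 179) = √(-42491/237) = I*√10070367/237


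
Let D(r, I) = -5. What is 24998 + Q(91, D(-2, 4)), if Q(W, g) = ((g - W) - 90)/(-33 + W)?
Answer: 724849/29 ≈ 24995.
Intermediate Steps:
Q(W, g) = (-90 + g - W)/(-33 + W)
24998 + Q(91, D(-2, 4)) = 24998 + (-90 - 5 - 1*91)/(-33 + 91) = 24998 + (-90 - 5 - 91)/58 = 24998 + (1/58)*(-186) = 24998 - 93/29 = 724849/29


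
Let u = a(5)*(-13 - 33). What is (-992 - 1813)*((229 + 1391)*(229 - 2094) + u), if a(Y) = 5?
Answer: 8475391650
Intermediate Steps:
u = -230 (u = 5*(-13 - 33) = 5*(-46) = -230)
(-992 - 1813)*((229 + 1391)*(229 - 2094) + u) = (-992 - 1813)*((229 + 1391)*(229 - 2094) - 230) = -2805*(1620*(-1865) - 230) = -2805*(-3021300 - 230) = -2805*(-3021530) = 8475391650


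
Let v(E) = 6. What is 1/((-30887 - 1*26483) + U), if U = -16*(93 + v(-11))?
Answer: -1/58954 ≈ -1.6962e-5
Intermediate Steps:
U = -1584 (U = -16*(93 + 6) = -16*99 = -1584)
1/((-30887 - 1*26483) + U) = 1/((-30887 - 1*26483) - 1584) = 1/((-30887 - 26483) - 1584) = 1/(-57370 - 1584) = 1/(-58954) = -1/58954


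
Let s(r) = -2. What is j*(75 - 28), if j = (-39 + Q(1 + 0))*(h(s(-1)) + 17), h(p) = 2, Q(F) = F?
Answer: -33934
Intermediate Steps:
j = -722 (j = (-39 + (1 + 0))*(2 + 17) = (-39 + 1)*19 = -38*19 = -722)
j*(75 - 28) = -722*(75 - 28) = -722*47 = -33934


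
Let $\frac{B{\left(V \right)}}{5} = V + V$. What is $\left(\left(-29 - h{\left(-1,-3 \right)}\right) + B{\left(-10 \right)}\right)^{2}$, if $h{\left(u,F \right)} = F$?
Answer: $15876$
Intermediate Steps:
$B{\left(V \right)} = 10 V$ ($B{\left(V \right)} = 5 \left(V + V\right) = 5 \cdot 2 V = 10 V$)
$\left(\left(-29 - h{\left(-1,-3 \right)}\right) + B{\left(-10 \right)}\right)^{2} = \left(\left(-29 - -3\right) + 10 \left(-10\right)\right)^{2} = \left(\left(-29 + 3\right) - 100\right)^{2} = \left(-26 - 100\right)^{2} = \left(-126\right)^{2} = 15876$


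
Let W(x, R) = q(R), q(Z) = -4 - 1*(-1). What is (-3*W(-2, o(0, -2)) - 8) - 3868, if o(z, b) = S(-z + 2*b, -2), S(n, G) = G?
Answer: -3867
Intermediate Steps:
q(Z) = -3 (q(Z) = -4 + 1 = -3)
o(z, b) = -2
W(x, R) = -3
(-3*W(-2, o(0, -2)) - 8) - 3868 = (-3*(-3) - 8) - 3868 = (9 - 8) - 3868 = 1 - 3868 = -3867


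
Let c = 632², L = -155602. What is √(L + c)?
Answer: √243822 ≈ 493.78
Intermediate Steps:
c = 399424
√(L + c) = √(-155602 + 399424) = √243822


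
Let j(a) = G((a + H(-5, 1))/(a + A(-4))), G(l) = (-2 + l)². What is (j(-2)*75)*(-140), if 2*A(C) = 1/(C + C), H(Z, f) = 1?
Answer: -8750000/363 ≈ -24105.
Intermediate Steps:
A(C) = 1/(4*C) (A(C) = 1/(2*(C + C)) = 1/(2*((2*C))) = (1/(2*C))/2 = 1/(4*C))
j(a) = (-2 + (1 + a)/(-1/16 + a))² (j(a) = (-2 + (a + 1)/(a + (¼)/(-4)))² = (-2 + (1 + a)/(a + (¼)*(-¼)))² = (-2 + (1 + a)/(a - 1/16))² = (-2 + (1 + a)/(-1/16 + a))²)
(j(-2)*75)*(-140) = ((4*(9 - 8*(-2))²/(-1 + 16*(-2))²)*75)*(-140) = ((4*(9 + 16)²/(-1 - 32)²)*75)*(-140) = ((4*25²/(-33)²)*75)*(-140) = ((4*(1/1089)*625)*75)*(-140) = ((2500/1089)*75)*(-140) = (62500/363)*(-140) = -8750000/363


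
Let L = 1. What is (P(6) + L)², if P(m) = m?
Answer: 49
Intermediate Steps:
(P(6) + L)² = (6 + 1)² = 7² = 49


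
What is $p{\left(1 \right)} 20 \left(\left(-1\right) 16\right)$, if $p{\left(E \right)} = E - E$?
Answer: $0$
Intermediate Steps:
$p{\left(E \right)} = 0$
$p{\left(1 \right)} 20 \left(\left(-1\right) 16\right) = 0 \cdot 20 \left(\left(-1\right) 16\right) = 0 \left(-16\right) = 0$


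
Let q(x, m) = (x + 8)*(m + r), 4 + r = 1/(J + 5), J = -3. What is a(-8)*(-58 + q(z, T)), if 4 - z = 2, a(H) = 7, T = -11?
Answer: -1421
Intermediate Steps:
r = -7/2 (r = -4 + 1/(-3 + 5) = -4 + 1/2 = -4 + ½ = -7/2 ≈ -3.5000)
z = 2 (z = 4 - 1*2 = 4 - 2 = 2)
q(x, m) = (8 + x)*(-7/2 + m) (q(x, m) = (x + 8)*(m - 7/2) = (8 + x)*(-7/2 + m))
a(-8)*(-58 + q(z, T)) = 7*(-58 + (-28 + 8*(-11) - 7/2*2 - 11*2)) = 7*(-58 + (-28 - 88 - 7 - 22)) = 7*(-58 - 145) = 7*(-203) = -1421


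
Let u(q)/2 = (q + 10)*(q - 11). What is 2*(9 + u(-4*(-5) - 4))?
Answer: 538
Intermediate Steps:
u(q) = 2*(-11 + q)*(10 + q) (u(q) = 2*((q + 10)*(q - 11)) = 2*((10 + q)*(-11 + q)) = 2*((-11 + q)*(10 + q)) = 2*(-11 + q)*(10 + q))
2*(9 + u(-4*(-5) - 4)) = 2*(9 + (-220 - 2*(-4*(-5) - 4) + 2*(-4*(-5) - 4)²)) = 2*(9 + (-220 - 2*(20 - 4) + 2*(20 - 4)²)) = 2*(9 + (-220 - 2*16 + 2*16²)) = 2*(9 + (-220 - 32 + 2*256)) = 2*(9 + (-220 - 32 + 512)) = 2*(9 + 260) = 2*269 = 538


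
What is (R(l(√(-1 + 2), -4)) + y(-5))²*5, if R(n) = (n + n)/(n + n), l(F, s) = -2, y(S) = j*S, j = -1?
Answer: 180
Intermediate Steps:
y(S) = -S
R(n) = 1 (R(n) = (2*n)/((2*n)) = (2*n)*(1/(2*n)) = 1)
(R(l(√(-1 + 2), -4)) + y(-5))²*5 = (1 - 1*(-5))²*5 = (1 + 5)²*5 = 6²*5 = 36*5 = 180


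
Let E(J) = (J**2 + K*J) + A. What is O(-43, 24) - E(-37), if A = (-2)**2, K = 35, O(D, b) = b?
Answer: -54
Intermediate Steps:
A = 4
E(J) = 4 + J**2 + 35*J (E(J) = (J**2 + 35*J) + 4 = 4 + J**2 + 35*J)
O(-43, 24) - E(-37) = 24 - (4 + (-37)**2 + 35*(-37)) = 24 - (4 + 1369 - 1295) = 24 - 1*78 = 24 - 78 = -54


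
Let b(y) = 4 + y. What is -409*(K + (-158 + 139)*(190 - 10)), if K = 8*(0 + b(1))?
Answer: 1382420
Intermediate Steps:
K = 40 (K = 8*(0 + (4 + 1)) = 8*(0 + 5) = 8*5 = 40)
-409*(K + (-158 + 139)*(190 - 10)) = -409*(40 + (-158 + 139)*(190 - 10)) = -409*(40 - 19*180) = -409*(40 - 3420) = -409*(-3380) = 1382420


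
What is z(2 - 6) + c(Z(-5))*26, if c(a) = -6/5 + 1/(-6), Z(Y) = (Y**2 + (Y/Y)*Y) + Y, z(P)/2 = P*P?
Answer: -53/15 ≈ -3.5333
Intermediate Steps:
z(P) = 2*P**2 (z(P) = 2*(P*P) = 2*P**2)
Z(Y) = Y**2 + 2*Y (Z(Y) = (Y**2 + 1*Y) + Y = (Y**2 + Y) + Y = (Y + Y**2) + Y = Y**2 + 2*Y)
c(a) = -41/30 (c(a) = -6*1/5 + 1*(-1/6) = -6/5 - 1/6 = -41/30)
z(2 - 6) + c(Z(-5))*26 = 2*(2 - 6)**2 - 41/30*26 = 2*(-4)**2 - 533/15 = 2*16 - 533/15 = 32 - 533/15 = -53/15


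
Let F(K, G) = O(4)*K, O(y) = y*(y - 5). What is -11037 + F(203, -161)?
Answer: -11849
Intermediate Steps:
O(y) = y*(-5 + y)
F(K, G) = -4*K (F(K, G) = (4*(-5 + 4))*K = (4*(-1))*K = -4*K)
-11037 + F(203, -161) = -11037 - 4*203 = -11037 - 812 = -11849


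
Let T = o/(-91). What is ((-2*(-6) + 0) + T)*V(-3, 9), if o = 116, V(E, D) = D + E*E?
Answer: 17568/91 ≈ 193.05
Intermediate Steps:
V(E, D) = D + E²
T = -116/91 (T = 116/(-91) = 116*(-1/91) = -116/91 ≈ -1.2747)
((-2*(-6) + 0) + T)*V(-3, 9) = ((-2*(-6) + 0) - 116/91)*(9 + (-3)²) = ((12 + 0) - 116/91)*(9 + 9) = (12 - 116/91)*18 = (976/91)*18 = 17568/91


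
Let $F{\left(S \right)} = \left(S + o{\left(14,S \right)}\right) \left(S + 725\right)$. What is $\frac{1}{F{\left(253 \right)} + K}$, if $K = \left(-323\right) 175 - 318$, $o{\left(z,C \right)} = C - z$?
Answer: $\frac{1}{424333} \approx 2.3566 \cdot 10^{-6}$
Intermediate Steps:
$F{\left(S \right)} = \left(-14 + 2 S\right) \left(725 + S\right)$ ($F{\left(S \right)} = \left(S + \left(S - 14\right)\right) \left(S + 725\right) = \left(S + \left(S - 14\right)\right) \left(725 + S\right) = \left(S + \left(-14 + S\right)\right) \left(725 + S\right) = \left(-14 + 2 S\right) \left(725 + S\right)$)
$K = -56843$ ($K = -56525 - 318 = -56843$)
$\frac{1}{F{\left(253 \right)} + K} = \frac{1}{\left(-10150 + 2 \cdot 253^{2} + 1436 \cdot 253\right) - 56843} = \frac{1}{\left(-10150 + 2 \cdot 64009 + 363308\right) - 56843} = \frac{1}{\left(-10150 + 128018 + 363308\right) - 56843} = \frac{1}{481176 - 56843} = \frac{1}{424333}$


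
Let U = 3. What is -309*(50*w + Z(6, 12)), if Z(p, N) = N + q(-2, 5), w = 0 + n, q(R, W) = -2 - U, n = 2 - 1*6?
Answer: 59637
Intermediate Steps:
n = -4 (n = 2 - 6 = -4)
q(R, W) = -5 (q(R, W) = -2 - 1*3 = -2 - 3 = -5)
w = -4 (w = 0 - 4 = -4)
Z(p, N) = -5 + N (Z(p, N) = N - 5 = -5 + N)
-309*(50*w + Z(6, 12)) = -309*(50*(-4) + (-5 + 12)) = -309*(-200 + 7) = -309*(-193) = 59637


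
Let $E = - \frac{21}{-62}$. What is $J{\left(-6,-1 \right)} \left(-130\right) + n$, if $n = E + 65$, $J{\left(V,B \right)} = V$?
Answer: $\frac{52411}{62} \approx 845.34$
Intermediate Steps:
$E = \frac{21}{62}$ ($E = \left(-21\right) \left(- \frac{1}{62}\right) = \frac{21}{62} \approx 0.33871$)
$n = \frac{4051}{62}$ ($n = \frac{21}{62} + 65 = \frac{4051}{62} \approx 65.339$)
$J{\left(-6,-1 \right)} \left(-130\right) + n = \left(-6\right) \left(-130\right) + \frac{4051}{62} = 780 + \frac{4051}{62} = \frac{52411}{62}$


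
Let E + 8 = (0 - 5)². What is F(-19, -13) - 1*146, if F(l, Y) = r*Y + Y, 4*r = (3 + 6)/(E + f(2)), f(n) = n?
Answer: -12201/76 ≈ -160.54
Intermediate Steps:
E = 17 (E = -8 + (0 - 5)² = -8 + (-5)² = -8 + 25 = 17)
r = 9/76 (r = ((3 + 6)/(17 + 2))/4 = (9/19)/4 = (9*(1/19))/4 = (¼)*(9/19) = 9/76 ≈ 0.11842)
F(l, Y) = 85*Y/76 (F(l, Y) = 9*Y/76 + Y = 85*Y/76)
F(-19, -13) - 1*146 = (85/76)*(-13) - 1*146 = -1105/76 - 146 = -12201/76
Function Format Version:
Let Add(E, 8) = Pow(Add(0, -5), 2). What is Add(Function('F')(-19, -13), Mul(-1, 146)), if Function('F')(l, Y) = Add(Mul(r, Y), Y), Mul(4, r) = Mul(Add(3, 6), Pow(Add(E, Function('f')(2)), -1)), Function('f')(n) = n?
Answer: Rational(-12201, 76) ≈ -160.54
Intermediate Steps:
E = 17 (E = Add(-8, Pow(Add(0, -5), 2)) = Add(-8, Pow(-5, 2)) = Add(-8, 25) = 17)
r = Rational(9, 76) (r = Mul(Rational(1, 4), Mul(Add(3, 6), Pow(Add(17, 2), -1))) = Mul(Rational(1, 4), Mul(9, Pow(19, -1))) = Mul(Rational(1, 4), Mul(9, Rational(1, 19))) = Mul(Rational(1, 4), Rational(9, 19)) = Rational(9, 76) ≈ 0.11842)
Function('F')(l, Y) = Mul(Rational(85, 76), Y) (Function('F')(l, Y) = Add(Mul(Rational(9, 76), Y), Y) = Mul(Rational(85, 76), Y))
Add(Function('F')(-19, -13), Mul(-1, 146)) = Add(Mul(Rational(85, 76), -13), Mul(-1, 146)) = Add(Rational(-1105, 76), -146) = Rational(-12201, 76)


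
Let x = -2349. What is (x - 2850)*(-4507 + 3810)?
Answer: 3623703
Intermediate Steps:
(x - 2850)*(-4507 + 3810) = (-2349 - 2850)*(-4507 + 3810) = -5199*(-697) = 3623703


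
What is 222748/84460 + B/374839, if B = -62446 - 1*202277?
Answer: 15284033248/7914725485 ≈ 1.9311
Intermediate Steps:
B = -264723 (B = -62446 - 202277 = -264723)
222748/84460 + B/374839 = 222748/84460 - 264723/374839 = 222748*(1/84460) - 264723*1/374839 = 55687/21115 - 264723/374839 = 15284033248/7914725485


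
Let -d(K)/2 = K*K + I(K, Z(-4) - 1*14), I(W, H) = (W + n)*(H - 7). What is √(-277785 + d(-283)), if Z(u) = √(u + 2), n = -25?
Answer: √(-450899 + 616*I*√2) ≈ 0.649 + 671.49*I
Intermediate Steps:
Z(u) = √(2 + u)
I(W, H) = (-25 + W)*(-7 + H) (I(W, H) = (W - 25)*(H - 7) = (-25 + W)*(-7 + H))
d(K) = -1050 - 2*K² + 14*K - 2*K*(-14 + I*√2) + 50*I*√2 (d(K) = -2*(K*K + (175 - 25*(√(2 - 4) - 1*14) - 7*K + (√(2 - 4) - 1*14)*K)) = -2*(K² + (175 - 25*(√(-2) - 14) - 7*K + (√(-2) - 14)*K)) = -2*(K² + (175 - 25*(I*√2 - 14) - 7*K + (I*√2 - 14)*K)) = -2*(K² + (175 - 25*(-14 + I*√2) - 7*K + (-14 + I*√2)*K)) = -2*(K² + (175 + (350 - 25*I*√2) - 7*K + K*(-14 + I*√2))) = -2*(K² + (525 - 7*K + K*(-14 + I*√2) - 25*I*√2)) = -2*(525 + K² - 7*K + K*(-14 + I*√2) - 25*I*√2) = -1050 - 2*K² + 14*K - 2*K*(-14 + I*√2) + 50*I*√2)
√(-277785 + d(-283)) = √(-277785 + (-1050 - 2*(-283)² + 42*(-283) + 50*I*√2 - 2*I*(-283)*√2)) = √(-277785 + (-1050 - 2*80089 - 11886 + 50*I*√2 + 566*I*√2)) = √(-277785 + (-1050 - 160178 - 11886 + 50*I*√2 + 566*I*√2)) = √(-277785 + (-173114 + 616*I*√2)) = √(-450899 + 616*I*√2)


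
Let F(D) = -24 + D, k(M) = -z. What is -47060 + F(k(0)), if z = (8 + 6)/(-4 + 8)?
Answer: -94175/2 ≈ -47088.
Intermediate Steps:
z = 7/2 (z = 14/4 = 14*(¼) = 7/2 ≈ 3.5000)
k(M) = -7/2 (k(M) = -1*7/2 = -7/2)
-47060 + F(k(0)) = -47060 + (-24 - 7/2) = -47060 - 55/2 = -94175/2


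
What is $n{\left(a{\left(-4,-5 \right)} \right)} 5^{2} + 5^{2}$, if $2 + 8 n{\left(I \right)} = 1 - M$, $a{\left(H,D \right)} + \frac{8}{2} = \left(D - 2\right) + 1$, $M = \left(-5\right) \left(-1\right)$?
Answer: $\frac{25}{4} \approx 6.25$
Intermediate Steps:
$M = 5$
$a{\left(H,D \right)} = -5 + D$ ($a{\left(H,D \right)} = -4 + \left(\left(D - 2\right) + 1\right) = -4 + \left(\left(-2 + D\right) + 1\right) = -4 + \left(-1 + D\right) = -5 + D$)
$n{\left(I \right)} = - \frac{3}{4}$ ($n{\left(I \right)} = - \frac{1}{4} + \frac{1 - 5}{8} = - \frac{1}{4} + \frac{1}{8} \left(-4\right) = - \frac{1}{4} - \frac{1}{2} = - \frac{3}{4}$)
$n{\left(a{\left(-4,-5 \right)} \right)} 5^{2} + 5^{2} = - \frac{3 \cdot 5^{2}}{4} + 5^{2} = \left(- \frac{3}{4}\right) 25 + 25 = - \frac{75}{4} + 25 = \frac{25}{4}$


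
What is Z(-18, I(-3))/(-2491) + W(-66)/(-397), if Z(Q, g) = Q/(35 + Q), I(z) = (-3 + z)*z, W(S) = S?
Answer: 2802048/16811759 ≈ 0.16667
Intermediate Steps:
I(z) = z*(-3 + z)
Z(Q, g) = Q/(35 + Q)
Z(-18, I(-3))/(-2491) + W(-66)/(-397) = -18/(35 - 18)/(-2491) - 66/(-397) = -18/17*(-1/2491) - 66*(-1/397) = -18*1/17*(-1/2491) + 66/397 = -18/17*(-1/2491) + 66/397 = 18/42347 + 66/397 = 2802048/16811759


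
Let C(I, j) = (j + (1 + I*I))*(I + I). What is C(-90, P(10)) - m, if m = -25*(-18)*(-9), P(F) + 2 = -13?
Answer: -1451430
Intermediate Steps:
P(F) = -15 (P(F) = -2 - 13 = -15)
C(I, j) = 2*I*(1 + j + I²) (C(I, j) = (j + (1 + I²))*(2*I) = (1 + j + I²)*(2*I) = 2*I*(1 + j + I²))
m = -4050 (m = 450*(-9) = -4050)
C(-90, P(10)) - m = 2*(-90)*(1 - 15 + (-90)²) - 1*(-4050) = 2*(-90)*(1 - 15 + 8100) + 4050 = 2*(-90)*8086 + 4050 = -1455480 + 4050 = -1451430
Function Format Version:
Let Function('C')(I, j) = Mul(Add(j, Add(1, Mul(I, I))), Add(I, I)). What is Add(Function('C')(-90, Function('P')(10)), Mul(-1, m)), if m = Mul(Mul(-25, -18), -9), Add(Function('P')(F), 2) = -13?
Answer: -1451430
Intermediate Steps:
Function('P')(F) = -15 (Function('P')(F) = Add(-2, -13) = -15)
Function('C')(I, j) = Mul(2, I, Add(1, j, Pow(I, 2))) (Function('C')(I, j) = Mul(Add(j, Add(1, Pow(I, 2))), Mul(2, I)) = Mul(Add(1, j, Pow(I, 2)), Mul(2, I)) = Mul(2, I, Add(1, j, Pow(I, 2))))
m = -4050 (m = Mul(450, -9) = -4050)
Add(Function('C')(-90, Function('P')(10)), Mul(-1, m)) = Add(Mul(2, -90, Add(1, -15, Pow(-90, 2))), Mul(-1, -4050)) = Add(Mul(2, -90, Add(1, -15, 8100)), 4050) = Add(Mul(2, -90, 8086), 4050) = Add(-1455480, 4050) = -1451430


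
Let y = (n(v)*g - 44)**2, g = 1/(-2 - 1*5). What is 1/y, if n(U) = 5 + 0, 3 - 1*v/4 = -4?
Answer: 49/97969 ≈ 0.00050016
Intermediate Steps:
v = 28 (v = 12 - 4*(-4) = 12 + 16 = 28)
n(U) = 5
g = -1/7 (g = 1/(-2 - 5) = 1/(-7) = -1/7 ≈ -0.14286)
y = 97969/49 (y = (5*(-1/7) - 44)**2 = (-5/7 - 44)**2 = (-313/7)**2 = 97969/49 ≈ 1999.4)
1/y = 1/(97969/49) = 49/97969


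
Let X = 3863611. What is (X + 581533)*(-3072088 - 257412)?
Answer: -14800106948000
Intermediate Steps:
(X + 581533)*(-3072088 - 257412) = (3863611 + 581533)*(-3072088 - 257412) = 4445144*(-3329500) = -14800106948000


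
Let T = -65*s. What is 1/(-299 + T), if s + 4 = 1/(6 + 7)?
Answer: -1/44 ≈ -0.022727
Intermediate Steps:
s = -51/13 (s = -4 + 1/(6 + 7) = -4 + 1/13 = -51/13 ≈ -3.9231)
T = 255 (T = -65*(-51/13) = 255)
1/(-299 + T) = 1/(-299 + 255) = 1/(-44) = -1/44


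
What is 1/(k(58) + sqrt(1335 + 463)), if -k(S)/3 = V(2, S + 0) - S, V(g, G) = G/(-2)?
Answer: 9/2287 - sqrt(1798)/66323 ≈ 0.0032959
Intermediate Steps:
V(g, G) = -G/2 (V(g, G) = G*(-1/2) = -G/2)
k(S) = 9*S/2 (k(S) = -3*(-(S + 0)/2 - S) = -3*(-S/2 - S) = -(-9)*S/2 = 9*S/2)
1/(k(58) + sqrt(1335 + 463)) = 1/((9/2)*58 + sqrt(1335 + 463)) = 1/(261 + sqrt(1798))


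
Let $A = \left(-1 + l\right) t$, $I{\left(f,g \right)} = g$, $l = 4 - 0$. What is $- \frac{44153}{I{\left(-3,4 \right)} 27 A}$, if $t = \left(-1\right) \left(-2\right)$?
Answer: $- \frac{44153}{648} \approx -68.137$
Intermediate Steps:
$l = 4$ ($l = 4 + 0 = 4$)
$t = 2$
$A = 6$ ($A = \left(-1 + 4\right) 2 = 3 \cdot 2 = 6$)
$- \frac{44153}{I{\left(-3,4 \right)} 27 A} = - \frac{44153}{4 \cdot 27 \cdot 6} = - \frac{44153}{108 \cdot 6} = - \frac{44153}{648}$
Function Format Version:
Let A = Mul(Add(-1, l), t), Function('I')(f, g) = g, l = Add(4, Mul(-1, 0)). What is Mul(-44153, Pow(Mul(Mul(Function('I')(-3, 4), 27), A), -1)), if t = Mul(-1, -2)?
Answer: Rational(-44153, 648) ≈ -68.137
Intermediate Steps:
l = 4 (l = Add(4, 0) = 4)
t = 2
A = 6 (A = Mul(Add(-1, 4), 2) = Mul(3, 2) = 6)
Mul(-44153, Pow(Mul(Mul(Function('I')(-3, 4), 27), A), -1)) = Mul(-44153, Pow(Mul(Mul(4, 27), 6), -1)) = Mul(-44153, Pow(Mul(108, 6), -1)) = Mul(-44153, Pow(648, -1)) = Mul(-44153, Rational(1, 648)) = Rational(-44153, 648)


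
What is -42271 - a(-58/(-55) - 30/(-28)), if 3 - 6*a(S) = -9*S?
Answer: -65103021/1540 ≈ -42275.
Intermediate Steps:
a(S) = ½ + 3*S/2 (a(S) = ½ - (-3)*S/2 = ½ + 3*S/2)
-42271 - a(-58/(-55) - 30/(-28)) = -42271 - (½ + 3*(-58/(-55) - 30/(-28))/2) = -42271 - (½ + 3*(-58*(-1/55) - 30*(-1/28))/2) = -42271 - (½ + 3*(58/55 + 15/14)/2) = -42271 - (½ + (3/2)*(1637/770)) = -42271 - (½ + 4911/1540) = -42271 - 1*5681/1540 = -42271 - 5681/1540 = -65103021/1540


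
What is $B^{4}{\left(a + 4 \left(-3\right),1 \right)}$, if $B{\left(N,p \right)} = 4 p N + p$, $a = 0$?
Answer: $4879681$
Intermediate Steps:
$B{\left(N,p \right)} = p + 4 N p$ ($B{\left(N,p \right)} = 4 N p + p = p + 4 N p$)
$B^{4}{\left(a + 4 \left(-3\right),1 \right)} = \left(1 \left(1 + 4 \left(0 + 4 \left(-3\right)\right)\right)\right)^{4} = \left(1 \left(1 + 4 \left(0 - 12\right)\right)\right)^{4} = \left(1 \left(1 + 4 \left(-12\right)\right)\right)^{4} = \left(1 \left(1 - 48\right)\right)^{4} = \left(1 \left(-47\right)\right)^{4} = \left(-47\right)^{4} = 4879681$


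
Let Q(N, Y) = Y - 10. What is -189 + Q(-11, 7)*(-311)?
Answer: 744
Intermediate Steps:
Q(N, Y) = -10 + Y
-189 + Q(-11, 7)*(-311) = -189 + (-10 + 7)*(-311) = -189 - 3*(-311) = -189 + 933 = 744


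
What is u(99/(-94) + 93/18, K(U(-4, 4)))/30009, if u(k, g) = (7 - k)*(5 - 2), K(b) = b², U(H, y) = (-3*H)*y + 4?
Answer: 407/1410423 ≈ 0.00028857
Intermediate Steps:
U(H, y) = 4 - 3*H*y (U(H, y) = -3*H*y + 4 = 4 - 3*H*y)
u(k, g) = 21 - 3*k (u(k, g) = (7 - k)*3 = 21 - 3*k)
u(99/(-94) + 93/18, K(U(-4, 4)))/30009 = (21 - 3*(99/(-94) + 93/18))/30009 = (21 - 3*(99*(-1/94) + 93*(1/18)))*(1/30009) = (21 - 3*(-99/94 + 31/6))*(1/30009) = (21 - 3*580/141)*(1/30009) = (21 - 580/47)*(1/30009) = (407/47)*(1/30009) = 407/1410423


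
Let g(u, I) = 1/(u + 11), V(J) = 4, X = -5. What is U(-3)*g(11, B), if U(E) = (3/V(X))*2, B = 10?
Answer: 3/44 ≈ 0.068182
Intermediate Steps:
g(u, I) = 1/(11 + u)
U(E) = 3/2 (U(E) = (3/4)*2 = ((¼)*3)*2 = (¾)*2 = 3/2)
U(-3)*g(11, B) = 3/(2*(11 + 11)) = (3/2)/22 = (3/2)*(1/22) = 3/44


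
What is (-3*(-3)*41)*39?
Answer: 14391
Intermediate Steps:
(-3*(-3)*41)*39 = (9*41)*39 = 369*39 = 14391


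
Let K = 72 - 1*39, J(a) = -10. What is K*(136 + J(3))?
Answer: 4158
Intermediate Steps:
K = 33 (K = 72 - 39 = 33)
K*(136 + J(3)) = 33*(136 - 10) = 33*126 = 4158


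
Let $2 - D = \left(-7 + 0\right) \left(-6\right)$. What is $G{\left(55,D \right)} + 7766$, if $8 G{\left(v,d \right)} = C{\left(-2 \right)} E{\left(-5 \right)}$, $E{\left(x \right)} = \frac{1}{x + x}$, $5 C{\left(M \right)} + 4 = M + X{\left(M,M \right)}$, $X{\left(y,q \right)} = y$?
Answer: $\frac{388301}{50} \approx 7766.0$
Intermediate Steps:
$C{\left(M \right)} = - \frac{4}{5} + \frac{2 M}{5}$ ($C{\left(M \right)} = - \frac{4}{5} + \frac{M + M}{5} = - \frac{4}{5} + \frac{2 M}{5}$)
$D = -40$ ($D = 2 - \left(-7 + 0\right) \left(-6\right) = 2 - \left(-7\right) \left(-6\right) = 2 - 42 = -40$)
$E{\left(x \right)} = \frac{1}{2 x}$
$G{\left(v,d \right)} = \frac{1}{50}$ ($G{\left(v,d \right)} = \frac{\left(- \frac{4}{5} + \frac{2}{5} \left(-2\right)\right) \frac{1}{2 \left(-5\right)}}{8} = \frac{\left(- \frac{4}{5} - \frac{4}{5}\right) \frac{1}{2} \left(- \frac{1}{5}\right)}{8} = \frac{\left(- \frac{8}{5}\right) \left(- \frac{1}{10}\right)}{8} = \frac{1}{8} \cdot \frac{4}{25} = \frac{1}{50}$)
$G{\left(55,D \right)} + 7766 = \frac{1}{50} + 7766 = \frac{388301}{50}$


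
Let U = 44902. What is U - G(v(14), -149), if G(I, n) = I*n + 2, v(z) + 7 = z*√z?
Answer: 43857 + 2086*√14 ≈ 51662.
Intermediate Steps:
v(z) = -7 + z^(3/2) (v(z) = -7 + z*√z = -7 + z^(3/2))
G(I, n) = 2 + I*n
U - G(v(14), -149) = 44902 - (2 + (-7 + 14^(3/2))*(-149)) = 44902 - (2 + (-7 + 14*√14)*(-149)) = 44902 - (2 + (1043 - 2086*√14)) = 44902 - (1045 - 2086*√14) = 44902 + (-1045 + 2086*√14) = 43857 + 2086*√14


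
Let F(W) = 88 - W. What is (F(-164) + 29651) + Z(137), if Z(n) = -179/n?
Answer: 4096532/137 ≈ 29902.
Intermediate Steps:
(F(-164) + 29651) + Z(137) = ((88 - 1*(-164)) + 29651) - 179/137 = ((88 + 164) + 29651) - 179*1/137 = (252 + 29651) - 179/137 = 29903 - 179/137 = 4096532/137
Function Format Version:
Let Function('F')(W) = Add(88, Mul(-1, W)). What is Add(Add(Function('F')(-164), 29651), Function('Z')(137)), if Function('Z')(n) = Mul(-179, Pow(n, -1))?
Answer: Rational(4096532, 137) ≈ 29902.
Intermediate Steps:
Add(Add(Function('F')(-164), 29651), Function('Z')(137)) = Add(Add(Add(88, Mul(-1, -164)), 29651), Mul(-179, Pow(137, -1))) = Add(Add(Add(88, 164), 29651), Mul(-179, Rational(1, 137))) = Add(Add(252, 29651), Rational(-179, 137)) = Add(29903, Rational(-179, 137)) = Rational(4096532, 137)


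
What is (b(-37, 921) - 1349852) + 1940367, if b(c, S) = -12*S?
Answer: 579463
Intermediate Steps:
(b(-37, 921) - 1349852) + 1940367 = (-12*921 - 1349852) + 1940367 = (-11052 - 1349852) + 1940367 = -1360904 + 1940367 = 579463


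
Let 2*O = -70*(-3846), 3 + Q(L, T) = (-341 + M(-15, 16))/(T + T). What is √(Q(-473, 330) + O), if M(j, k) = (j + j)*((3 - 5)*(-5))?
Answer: √14658596535/330 ≈ 366.89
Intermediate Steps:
M(j, k) = 20*j (M(j, k) = (2*j)*(-2*(-5)) = (2*j)*10 = 20*j)
Q(L, T) = -3 - 641/(2*T) (Q(L, T) = -3 + (-341 + 20*(-15))/(T + T) = -3 + (-341 - 300)/((2*T)) = -3 - 641/(2*T))
O = 134610 (O = (-70*(-3846))/2 = (½)*269220 = 134610)
√(Q(-473, 330) + O) = √((-3 - 641/2/330) + 134610) = √((-3 - 641/2*1/330) + 134610) = √((-3 - 641/660) + 134610) = √(-2621/660 + 134610) = √(88839979/660) = √14658596535/330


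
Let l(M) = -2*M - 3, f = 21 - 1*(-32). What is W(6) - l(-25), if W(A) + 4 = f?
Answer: 2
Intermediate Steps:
f = 53 (f = 21 + 32 = 53)
l(M) = -3 - 2*M
W(A) = 49 (W(A) = -4 + 53 = 49)
W(6) - l(-25) = 49 - (-3 - 2*(-25)) = 49 - (-3 + 50) = 49 - 1*47 = 49 - 47 = 2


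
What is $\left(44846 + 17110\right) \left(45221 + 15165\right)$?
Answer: $3741275016$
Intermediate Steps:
$\left(44846 + 17110\right) \left(45221 + 15165\right) = 61956 \cdot 60386 = 3741275016$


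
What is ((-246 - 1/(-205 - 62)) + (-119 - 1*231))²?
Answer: 25322675161/71289 ≈ 3.5521e+5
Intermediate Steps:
((-246 - 1/(-205 - 62)) + (-119 - 1*231))² = ((-246 - 1/(-267)) + (-119 - 231))² = ((-246 - 1*(-1/267)) - 350)² = ((-246 + 1/267) - 350)² = (-65681/267 - 350)² = (-159131/267)² = 25322675161/71289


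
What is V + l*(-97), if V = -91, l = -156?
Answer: 15041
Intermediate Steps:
V + l*(-97) = -91 - 156*(-97) = -91 + 15132 = 15041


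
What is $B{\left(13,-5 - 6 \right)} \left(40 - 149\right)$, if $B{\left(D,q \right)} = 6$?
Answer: $-654$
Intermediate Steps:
$B{\left(13,-5 - 6 \right)} \left(40 - 149\right) = 6 \left(40 - 149\right) = 6 \left(-109\right) = -654$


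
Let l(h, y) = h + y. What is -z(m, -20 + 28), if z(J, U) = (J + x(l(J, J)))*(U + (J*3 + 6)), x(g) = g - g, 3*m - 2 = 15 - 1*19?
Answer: 8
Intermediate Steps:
m = -⅔ (m = ⅔ + (15 - 1*19)/3 = ⅔ + (15 - 19)/3 = ⅔ + (⅓)*(-4) = ⅔ - 4/3 = -⅔ ≈ -0.66667)
x(g) = 0
z(J, U) = J*(6 + U + 3*J) (z(J, U) = (J + 0)*(U + (J*3 + 6)) = J*(U + (3*J + 6)) = J*(U + (6 + 3*J)) = J*(6 + U + 3*J))
-z(m, -20 + 28) = -(-2)*(6 + (-20 + 28) + 3*(-⅔))/3 = -(-2)*(6 + 8 - 2)/3 = -(-2)*12/3 = -1*(-8) = 8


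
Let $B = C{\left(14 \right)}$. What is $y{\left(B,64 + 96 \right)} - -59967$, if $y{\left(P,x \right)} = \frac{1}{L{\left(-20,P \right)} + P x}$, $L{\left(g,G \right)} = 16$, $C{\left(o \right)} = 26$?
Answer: $\frac{250422193}{4176} \approx 59967.0$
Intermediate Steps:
$B = 26$
$y{\left(P,x \right)} = \frac{1}{16 + P x}$
$y{\left(B,64 + 96 \right)} - -59967 = \frac{1}{16 + 26 \left(64 + 96\right)} - -59967 = \frac{1}{16 + 26 \cdot 160} + 59967 = \frac{1}{16 + 4160} + 59967 = \frac{1}{4176} + 59967 = \frac{250422193}{4176}$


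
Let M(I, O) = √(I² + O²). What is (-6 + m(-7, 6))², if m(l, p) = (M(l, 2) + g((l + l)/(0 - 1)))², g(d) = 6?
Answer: 14521 + 1992*√53 ≈ 29023.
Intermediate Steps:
m(l, p) = (6 + √(4 + l²))² (m(l, p) = (√(l² + 2²) + 6)² = (√(l² + 4) + 6)² = (√(4 + l²) + 6)² = (6 + √(4 + l²))²)
(-6 + m(-7, 6))² = (-6 + (6 + √(4 + (-7)²))²)² = (-6 + (6 + √(4 + 49))²)² = (-6 + (6 + √53)²)²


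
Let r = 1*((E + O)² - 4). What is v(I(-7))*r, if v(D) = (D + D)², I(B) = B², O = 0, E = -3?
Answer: 48020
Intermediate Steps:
v(D) = 4*D² (v(D) = (2*D)² = 4*D²)
r = 5 (r = 1*((-3 + 0)² - 4) = 1*((-3)² - 4) = 1*(9 - 4) = 1*5 = 5)
v(I(-7))*r = (4*((-7)²)²)*5 = (4*49²)*5 = (4*2401)*5 = 9604*5 = 48020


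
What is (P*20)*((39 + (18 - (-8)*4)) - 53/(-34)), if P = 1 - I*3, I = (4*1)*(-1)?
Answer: 400270/17 ≈ 23545.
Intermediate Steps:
I = -4 (I = 4*(-1) = -4)
P = 13 (P = 1 - (-4)*3 = 1 - 1*(-12) = 1 + 12 = 13)
(P*20)*((39 + (18 - (-8)*4)) - 53/(-34)) = (13*20)*((39 + (18 - (-8)*4)) - 53/(-34)) = 260*((39 + (18 - 1*(-32))) - 53*(-1/34)) = 260*((39 + (18 + 32)) + 53/34) = 260*((39 + 50) + 53/34) = 260*(89 + 53/34) = 260*(3079/34) = 400270/17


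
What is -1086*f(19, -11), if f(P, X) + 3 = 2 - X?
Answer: -10860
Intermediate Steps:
f(P, X) = -1 - X (f(P, X) = -3 + (2 - X) = -1 - X)
-1086*f(19, -11) = -1086*(-1 - 1*(-11)) = -1086*(-1 + 11) = -1086*10 = -10860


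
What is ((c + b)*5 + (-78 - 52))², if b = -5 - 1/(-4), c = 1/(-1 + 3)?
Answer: 366025/16 ≈ 22877.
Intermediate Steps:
c = ½ (c = 1/2 = ½ ≈ 0.50000)
b = -19/4 (b = -5 - 1*(-¼) = -5 + ¼ = -19/4 ≈ -4.7500)
((c + b)*5 + (-78 - 52))² = ((½ - 19/4)*5 + (-78 - 52))² = (-17/4*5 - 130)² = (-85/4 - 130)² = (-605/4)² = 366025/16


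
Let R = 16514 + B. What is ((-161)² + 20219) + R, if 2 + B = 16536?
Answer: 79188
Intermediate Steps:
B = 16534 (B = -2 + 16536 = 16534)
R = 33048 (R = 16514 + 16534 = 33048)
((-161)² + 20219) + R = ((-161)² + 20219) + 33048 = (25921 + 20219) + 33048 = 46140 + 33048 = 79188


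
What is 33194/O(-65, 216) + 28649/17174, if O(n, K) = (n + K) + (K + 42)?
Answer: 581791197/7024166 ≈ 82.827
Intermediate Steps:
O(n, K) = 42 + n + 2*K (O(n, K) = (K + n) + (42 + K) = 42 + n + 2*K)
33194/O(-65, 216) + 28649/17174 = 33194/(42 - 65 + 2*216) + 28649/17174 = 33194/(42 - 65 + 432) + 28649*(1/17174) = 33194/409 + 28649/17174 = 581791197/7024166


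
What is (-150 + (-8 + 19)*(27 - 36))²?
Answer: 62001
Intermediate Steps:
(-150 + (-8 + 19)*(27 - 36))² = (-150 + 11*(-9))² = (-150 - 99)² = (-249)² = 62001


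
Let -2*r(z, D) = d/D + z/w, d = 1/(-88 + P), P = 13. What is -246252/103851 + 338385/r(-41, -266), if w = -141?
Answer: -430726459666648/185097099 ≈ -2.3270e+6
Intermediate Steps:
d = -1/75 (d = 1/(-88 + 13) = 1/(-75) = -1/75 ≈ -0.013333)
r(z, D) = 1/(150*D) + z/282 (r(z, D) = -(-1/(75*D) + z/(-141))/2 = -(-1/(75*D) + z*(-1/141))/2 = -(-1/(75*D) - z/141)/2 = 1/(150*D) + z/282)
-246252/103851 + 338385/r(-41, -266) = -246252/103851 + 338385/((1/150)/(-266) + (1/282)*(-41)) = -246252*1/103851 + 338385/((1/150)*(-1/266) - 41/282) = -82084/34617 + 338385/(-1/39900 - 41/282) = -82084/34617 + 338385/(-90899/625100) = -82084/34617 + 338385*(-625100/90899) = -82084/34617 - 12442615500/5347 = -430726459666648/185097099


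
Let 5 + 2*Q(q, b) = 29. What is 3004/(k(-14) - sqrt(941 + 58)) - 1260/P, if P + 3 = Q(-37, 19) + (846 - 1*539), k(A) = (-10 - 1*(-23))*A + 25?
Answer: -22354181/934175 + 4506*sqrt(111)/11825 ≈ -19.915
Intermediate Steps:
Q(q, b) = 12 (Q(q, b) = -5/2 + (1/2)*29 = -5/2 + 29/2 = 12)
k(A) = 25 + 13*A (k(A) = (-10 + 23)*A + 25 = 13*A + 25 = 25 + 13*A)
P = 316 (P = -3 + (12 + (846 - 1*539)) = -3 + (12 + (846 - 539)) = -3 + (12 + 307) = -3 + 319 = 316)
3004/(k(-14) - sqrt(941 + 58)) - 1260/P = 3004/((25 + 13*(-14)) - sqrt(941 + 58)) - 1260/316 = 3004/((25 - 182) - sqrt(999)) - 1260*1/316 = 3004/(-157 - 3*sqrt(111)) - 315/79 = -315/79 + 3004/(-157 - 3*sqrt(111))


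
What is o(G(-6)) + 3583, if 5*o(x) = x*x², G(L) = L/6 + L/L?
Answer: 3583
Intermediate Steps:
G(L) = 1 + L/6 (G(L) = L*(⅙) + 1 = L/6 + 1 = 1 + L/6)
o(x) = x³/5 (o(x) = (x*x²)/5 = x³/5)
o(G(-6)) + 3583 = (1 + (⅙)*(-6))³/5 + 3583 = (1 - 1)³/5 + 3583 = (⅕)*0³ + 3583 = (⅕)*0 + 3583 = 0 + 3583 = 3583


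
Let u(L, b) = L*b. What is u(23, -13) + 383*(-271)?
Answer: -104092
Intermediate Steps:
u(23, -13) + 383*(-271) = 23*(-13) + 383*(-271) = -299 - 103793 = -104092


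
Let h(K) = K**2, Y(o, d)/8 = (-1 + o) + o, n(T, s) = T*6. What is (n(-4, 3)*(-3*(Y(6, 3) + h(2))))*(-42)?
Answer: -278208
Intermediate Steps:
n(T, s) = 6*T
Y(o, d) = -8 + 16*o (Y(o, d) = 8*((-1 + o) + o) = 8*(-1 + 2*o) = -8 + 16*o)
(n(-4, 3)*(-3*(Y(6, 3) + h(2))))*(-42) = ((6*(-4))*(-3*((-8 + 16*6) + 2**2)))*(-42) = -(-72)*((-8 + 96) + 4)*(-42) = -(-72)*(88 + 4)*(-42) = -(-72)*92*(-42) = -24*(-276)*(-42) = 6624*(-42) = -278208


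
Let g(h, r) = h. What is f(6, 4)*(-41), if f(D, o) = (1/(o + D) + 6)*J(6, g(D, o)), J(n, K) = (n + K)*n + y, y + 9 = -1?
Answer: -77531/5 ≈ -15506.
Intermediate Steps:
y = -10 (y = -9 - 1 = -10)
J(n, K) = -10 + n*(K + n) (J(n, K) = (n + K)*n - 10 = (K + n)*n - 10 = n*(K + n) - 10 = -10 + n*(K + n))
f(D, o) = (6 + 1/(D + o))*(26 + 6*D) (f(D, o) = (1/(o + D) + 6)*(-10 + 6**2 + D*6) = (1/(D + o) + 6)*(-10 + 36 + 6*D) = (6 + 1/(D + o))*(26 + 6*D))
f(6, 4)*(-41) = (2*(13 + 3*6)*(1 + 6*6 + 6*4)/(6 + 4))*(-41) = (2*(13 + 18)*(1 + 36 + 24)/10)*(-41) = (2*(1/10)*31*61)*(-41) = (1891/5)*(-41) = -77531/5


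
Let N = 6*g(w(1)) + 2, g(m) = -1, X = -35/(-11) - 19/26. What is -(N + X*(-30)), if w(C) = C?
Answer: 11087/143 ≈ 77.531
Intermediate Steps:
X = 701/286 (X = -35*(-1/11) - 19*1/26 = 35/11 - 19/26 = 701/286 ≈ 2.4510)
N = -4 (N = 6*(-1) + 2 = -6 + 2 = -4)
-(N + X*(-30)) = -(-4 + (701/286)*(-30)) = -(-4 - 10515/143) = -1*(-11087/143) = 11087/143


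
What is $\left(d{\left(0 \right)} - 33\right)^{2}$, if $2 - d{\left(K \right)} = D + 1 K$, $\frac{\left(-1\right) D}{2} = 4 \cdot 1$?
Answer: $529$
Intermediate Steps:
$D = -8$ ($D = - 2 \cdot 4 \cdot 1 = \left(-2\right) 4 = -8$)
$d{\left(K \right)} = 10 - K$ ($d{\left(K \right)} = 2 - \left(-8 + 1 K\right) = 2 - \left(-8 + K\right) = 10 - K$)
$\left(d{\left(0 \right)} - 33\right)^{2} = \left(\left(10 - 0\right) - 33\right)^{2} = \left(\left(10 + 0\right) - 33\right)^{2} = \left(10 - 33\right)^{2} = \left(-23\right)^{2} = 529$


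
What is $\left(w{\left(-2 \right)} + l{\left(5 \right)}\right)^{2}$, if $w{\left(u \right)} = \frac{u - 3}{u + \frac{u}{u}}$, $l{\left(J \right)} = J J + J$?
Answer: $1225$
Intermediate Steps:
$l{\left(J \right)} = J + J^{2}$ ($l{\left(J \right)} = J^{2} + J = J + J^{2}$)
$w{\left(u \right)} = \frac{-3 + u}{1 + u}$ ($w{\left(u \right)} = \frac{-3 + u}{u + 1} = \frac{-3 + u}{1 + u}$)
$\left(w{\left(-2 \right)} + l{\left(5 \right)}\right)^{2} = \left(\frac{-3 - 2}{1 - 2} + 5 \left(1 + 5\right)\right)^{2} = \left(\frac{1}{-1} \left(-5\right) + 5 \cdot 6\right)^{2} = \left(\left(-1\right) \left(-5\right) + 30\right)^{2} = \left(5 + 30\right)^{2} = 35^{2} = 1225$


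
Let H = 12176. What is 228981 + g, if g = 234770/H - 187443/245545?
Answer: 342326332305601/1494877960 ≈ 2.2900e+5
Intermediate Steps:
g = 27682146841/1494877960 (g = 234770/12176 - 187443/245545 = 234770*(1/12176) - 187443*1/245545 = 117385/6088 - 187443/245545 = 27682146841/1494877960 ≈ 18.518)
228981 + g = 228981 + 27682146841/1494877960 = 342326332305601/1494877960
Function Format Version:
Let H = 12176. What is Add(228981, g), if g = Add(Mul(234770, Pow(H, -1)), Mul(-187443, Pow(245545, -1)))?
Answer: Rational(342326332305601, 1494877960) ≈ 2.2900e+5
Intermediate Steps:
g = Rational(27682146841, 1494877960) (g = Add(Mul(234770, Pow(12176, -1)), Mul(-187443, Pow(245545, -1))) = Add(Mul(234770, Rational(1, 12176)), Mul(-187443, Rational(1, 245545))) = Add(Rational(117385, 6088), Rational(-187443, 245545)) = Rational(27682146841, 1494877960) ≈ 18.518)
Add(228981, g) = Add(228981, Rational(27682146841, 1494877960)) = Rational(342326332305601, 1494877960)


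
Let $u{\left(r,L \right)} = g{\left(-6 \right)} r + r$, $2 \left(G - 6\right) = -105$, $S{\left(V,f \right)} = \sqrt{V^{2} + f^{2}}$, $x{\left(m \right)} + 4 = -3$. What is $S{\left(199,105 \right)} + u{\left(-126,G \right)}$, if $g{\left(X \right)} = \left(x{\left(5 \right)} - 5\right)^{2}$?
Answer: $-18270 + \sqrt{50626} \approx -18045.0$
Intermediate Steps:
$x{\left(m \right)} = -7$ ($x{\left(m \right)} = -4 - 3 = -7$)
$G = - \frac{93}{2}$ ($G = 6 + \frac{1}{2} \left(-105\right) = 6 - \frac{105}{2} = - \frac{93}{2} \approx -46.5$)
$g{\left(X \right)} = 144$ ($g{\left(X \right)} = \left(-7 - 5\right)^{2} = \left(-12\right)^{2} = 144$)
$u{\left(r,L \right)} = 145 r$ ($u{\left(r,L \right)} = 144 r + r = 145 r$)
$S{\left(199,105 \right)} + u{\left(-126,G \right)} = \sqrt{199^{2} + 105^{2}} + 145 \left(-126\right) = \sqrt{39601 + 11025} - 18270 = \sqrt{50626} - 18270 = -18270 + \sqrt{50626}$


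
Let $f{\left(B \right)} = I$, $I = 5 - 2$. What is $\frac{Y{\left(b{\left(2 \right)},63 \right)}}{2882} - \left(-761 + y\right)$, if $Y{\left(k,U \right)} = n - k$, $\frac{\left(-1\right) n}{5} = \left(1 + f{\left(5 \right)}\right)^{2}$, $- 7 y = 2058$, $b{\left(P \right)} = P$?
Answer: $\frac{1520214}{1441} \approx 1055.0$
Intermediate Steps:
$I = 3$ ($I = 5 - 2 = 3$)
$f{\left(B \right)} = 3$
$y = -294$ ($y = \left(- \frac{1}{7}\right) 2058 = -294$)
$n = -80$ ($n = - 5 \left(1 + 3\right)^{2} = - 5 \cdot 4^{2} = \left(-5\right) 16 = -80$)
$Y{\left(k,U \right)} = -80 - k$
$\frac{Y{\left(b{\left(2 \right)},63 \right)}}{2882} - \left(-761 + y\right) = \frac{-80 - 2}{2882} + \left(761 - -294\right) = \left(-80 - 2\right) \frac{1}{2882} + \left(761 + 294\right) = \left(-82\right) \frac{1}{2882} + 1055 = - \frac{41}{1441} + 1055 = \frac{1520214}{1441}$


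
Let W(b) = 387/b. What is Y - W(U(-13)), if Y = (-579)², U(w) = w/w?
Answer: 334854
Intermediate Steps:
U(w) = 1
Y = 335241
Y - W(U(-13)) = 335241 - 387/1 = 335241 - 387 = 334854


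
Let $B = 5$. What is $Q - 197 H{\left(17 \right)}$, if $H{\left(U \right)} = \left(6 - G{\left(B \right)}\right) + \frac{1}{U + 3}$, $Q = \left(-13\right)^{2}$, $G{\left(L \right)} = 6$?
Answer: $\frac{3183}{20} \approx 159.15$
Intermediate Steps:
$Q = 169$
$H{\left(U \right)} = \frac{1}{3 + U}$ ($H{\left(U \right)} = \left(6 - 6\right) + \frac{1}{U + 3} = \left(6 - 6\right) + \frac{1}{3 + U} = 0 + \frac{1}{3 + U} = \frac{1}{3 + U}$)
$Q - 197 H{\left(17 \right)} = 169 - \frac{197}{3 + 17} = 169 - \frac{197}{20} = \frac{3183}{20}$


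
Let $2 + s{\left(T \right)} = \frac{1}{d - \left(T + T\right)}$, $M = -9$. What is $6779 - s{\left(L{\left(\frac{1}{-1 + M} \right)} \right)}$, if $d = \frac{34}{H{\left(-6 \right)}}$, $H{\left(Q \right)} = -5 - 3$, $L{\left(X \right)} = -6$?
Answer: $\frac{210207}{31} \approx 6780.9$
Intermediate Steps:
$H{\left(Q \right)} = -8$ ($H{\left(Q \right)} = -5 - 3 = -8$)
$d = - \frac{17}{4}$ ($d = \frac{34}{-8} = 34 \left(- \frac{1}{8}\right) = - \frac{17}{4} \approx -4.25$)
$s{\left(T \right)} = -2 + \frac{1}{- \frac{17}{4} - 2 T}$ ($s{\left(T \right)} = -2 + \frac{1}{- \frac{17}{4} - \left(T + T\right)} = -2 + \frac{1}{- \frac{17}{4} - 2 T}$)
$6779 - s{\left(L{\left(\frac{1}{-1 + M} \right)} \right)} = 6779 - \frac{2 \left(-19 - -48\right)}{17 + 8 \left(-6\right)} = 6779 - \frac{2 \left(-19 + 48\right)}{17 - 48} = 6779 - 2 \frac{1}{-31} \cdot 29 = 6779 - 2 \left(- \frac{1}{31}\right) 29 = 6779 - - \frac{58}{31} = 6779 + \frac{58}{31} = \frac{210207}{31}$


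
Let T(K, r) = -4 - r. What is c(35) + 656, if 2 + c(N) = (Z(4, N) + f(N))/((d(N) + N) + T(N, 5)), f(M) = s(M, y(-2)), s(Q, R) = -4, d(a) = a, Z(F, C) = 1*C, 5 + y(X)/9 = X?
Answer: 39925/61 ≈ 654.51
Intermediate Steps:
y(X) = -45 + 9*X
Z(F, C) = C
f(M) = -4
c(N) = -2 + (-4 + N)/(-9 + 2*N) (c(N) = -2 + (N - 4)/((N + N) + (-4 - 1*5)) = -2 + (-4 + N)/(2*N + (-4 - 5)) = -2 + (-4 + N)/(2*N - 9) = -2 + (-4 + N)/(-9 + 2*N))
c(35) + 656 = (14 - 3*35)/(-9 + 2*35) + 656 = (14 - 105)/(-9 + 70) + 656 = -91/61 + 656 = 39925/61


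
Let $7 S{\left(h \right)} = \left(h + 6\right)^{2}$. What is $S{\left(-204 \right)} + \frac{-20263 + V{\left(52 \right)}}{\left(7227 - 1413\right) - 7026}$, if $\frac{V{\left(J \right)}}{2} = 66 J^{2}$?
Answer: $\frac{45158593}{8484} \approx 5322.8$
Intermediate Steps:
$V{\left(J \right)} = 132 J^{2}$ ($V{\left(J \right)} = 2 \cdot 66 J^{2} = 132 J^{2}$)
$S{\left(h \right)} = \frac{\left(6 + h\right)^{2}}{7}$ ($S{\left(h \right)} = \frac{\left(h + 6\right)^{2}}{7} = \frac{\left(6 + h\right)^{2}}{7}$)
$S{\left(-204 \right)} + \frac{-20263 + V{\left(52 \right)}}{\left(7227 - 1413\right) - 7026} = \frac{\left(6 - 204\right)^{2}}{7} + \frac{-20263 + 132 \cdot 52^{2}}{\left(7227 - 1413\right) - 7026} = \frac{\left(-198\right)^{2}}{7} + \frac{-20263 + 132 \cdot 2704}{\left(7227 - 1413\right) - 7026} = \frac{1}{7} \cdot 39204 + \frac{-20263 + 356928}{5814 - 7026} = \frac{39204}{7} + \frac{336665}{-1212} = \frac{39204}{7} + 336665 \left(- \frac{1}{1212}\right) = \frac{39204}{7} - \frac{336665}{1212} = \frac{45158593}{8484}$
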